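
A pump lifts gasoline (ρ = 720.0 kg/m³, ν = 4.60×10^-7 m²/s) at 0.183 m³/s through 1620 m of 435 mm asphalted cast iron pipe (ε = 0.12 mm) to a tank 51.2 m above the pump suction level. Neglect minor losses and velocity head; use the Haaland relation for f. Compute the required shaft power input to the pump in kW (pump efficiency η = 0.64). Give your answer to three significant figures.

P_shaft ≈ 112 kW

V = 4Q/(πD²) = 1.231 m/s; Re = 1.16×10^6; ε/D = 2.76×10^-4; f = 0.01529
h_f = f(L/D)V²/2g = 4.400 m
Total head H = z + h_f = 51.2 + 4.400 = 55.60 m
P_hyd = ρgQH = 720.0·9.81·0.183·55.60 = 71.87 kW
P_shaft = P_hyd/η = 71.87/0.64 = 112.3 kW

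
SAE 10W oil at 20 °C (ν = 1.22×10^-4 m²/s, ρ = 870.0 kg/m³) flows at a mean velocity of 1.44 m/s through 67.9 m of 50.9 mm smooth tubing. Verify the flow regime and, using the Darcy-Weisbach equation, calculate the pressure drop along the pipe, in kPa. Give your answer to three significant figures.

Δp ≈ 128 kPa

Re = VD/ν = 1.44·0.05090/1.22×10^-4 = 601 → laminar (Re < 2300)
f = 64/Re = 0.1065
h_f = f(L/D)V²/(2g) = 0.1065·(67.9/0.05090)·1.44²/(2·9.81) = 15.02 m
Δp = ρg·h_f = 870.0·9.81·15.02 = 128.2 kPa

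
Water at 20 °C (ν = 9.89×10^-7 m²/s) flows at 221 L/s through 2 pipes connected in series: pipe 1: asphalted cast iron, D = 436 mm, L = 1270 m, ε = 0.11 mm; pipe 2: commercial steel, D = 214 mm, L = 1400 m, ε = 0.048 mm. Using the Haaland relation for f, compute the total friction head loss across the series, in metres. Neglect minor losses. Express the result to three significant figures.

Pipe 1: V = 1.480 m/s, Re = 6.53×10^5, ε/D = 2.52×10^-4, f = 0.01548, h_1 = f(L/D)V²/2g = 5.037 m
Pipe 2: V = 6.144 m/s, Re = 1.33×10^6, ε/D = 2.24×10^-4, f = 0.01468, h_2 = f(L/D)V²/2g = 184.8 m
Series → Q common, losses add: H = Σh = 189.9 m

H ≈ 190 m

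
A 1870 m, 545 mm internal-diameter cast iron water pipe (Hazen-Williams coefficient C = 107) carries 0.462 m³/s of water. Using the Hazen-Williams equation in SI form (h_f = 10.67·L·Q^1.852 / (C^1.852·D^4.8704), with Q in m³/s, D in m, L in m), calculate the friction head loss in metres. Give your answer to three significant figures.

h_f = 10.67·1870·0.462^1.852 / (107^1.852·0.545^4.8704) = 16.01 m

h_f ≈ 16.0 m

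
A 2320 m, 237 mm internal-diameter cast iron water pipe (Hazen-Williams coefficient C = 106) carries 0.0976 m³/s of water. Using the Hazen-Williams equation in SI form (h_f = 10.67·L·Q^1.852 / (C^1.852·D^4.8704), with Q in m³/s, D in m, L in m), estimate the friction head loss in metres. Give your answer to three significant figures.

h_f = 10.67·2320·0.0976^1.852 / (106^1.852·0.237^4.8704) = 65.53 m

h_f ≈ 65.5 m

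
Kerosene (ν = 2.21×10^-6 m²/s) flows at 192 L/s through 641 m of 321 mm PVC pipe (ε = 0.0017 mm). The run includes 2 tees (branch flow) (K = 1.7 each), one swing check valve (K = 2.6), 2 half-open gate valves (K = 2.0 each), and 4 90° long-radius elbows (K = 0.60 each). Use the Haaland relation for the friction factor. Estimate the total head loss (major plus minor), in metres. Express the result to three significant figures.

H_L ≈ 11.6 m

V = 4Q/(πD²) = 2.372 m/s; V²/2g = 0.2869 m
Re = 3.45×10^5, ε/D = 5.30×10^-6 → f = 0.01402 (Haaland)
Major: h_f = f(L/D)·V²/2g = 0.01402·1997·0.2869 = 8.033 m
Minor: ΣK = 12.4; h_m = ΣK·V²/2g = 3.557 m
Total H_L = 8.033 + 3.557 = 11.59 m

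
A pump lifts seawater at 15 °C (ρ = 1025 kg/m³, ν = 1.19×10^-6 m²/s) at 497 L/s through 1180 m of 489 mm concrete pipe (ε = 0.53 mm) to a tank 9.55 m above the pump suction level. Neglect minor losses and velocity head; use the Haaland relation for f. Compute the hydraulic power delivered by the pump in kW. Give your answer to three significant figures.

V = 4Q/(πD²) = 2.646 m/s; Re = 1.09×10^6; ε/D = 0.00108; f = 0.02030
h_f = f(L/D)V²/2g = 17.48 m
Total head H = z + h_f = 9.55 + 17.48 = 27.03 m
P_hyd = ρgQH = 1025·9.81·0.497·27.03 = 135.1 kW

P_hyd ≈ 135 kW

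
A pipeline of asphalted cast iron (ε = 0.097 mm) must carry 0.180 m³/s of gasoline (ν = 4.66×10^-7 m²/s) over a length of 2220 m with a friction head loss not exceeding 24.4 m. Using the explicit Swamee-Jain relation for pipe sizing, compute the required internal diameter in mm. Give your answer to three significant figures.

D ≈ 333 mm

Swamee-Jain (Type III): D = 0.66·[ε^1.25·(LQ²/(gh_f))^4.75 + ν·Q^9.4·(L/(gh_f))^5.2]^0.04
LQ²/(gh_f) = 0.3005; L/(gh_f) = 9.275
Term 1 = ε^1.25·(…)^4.75 = 3.19×10^-8; Term 2 = ν·Q^9.4·(…)^5.2 = 4.99×10^-9
D = 0.66·(3.19×10^-8 + 4.99×10^-9)^0.04 = 0.3328 m = 333 mm
Check: V = 2.07 m/s, Re = 1.48×10^6, f = 0.01545, h_f = 22.5 m ≈ 24.4 m ✓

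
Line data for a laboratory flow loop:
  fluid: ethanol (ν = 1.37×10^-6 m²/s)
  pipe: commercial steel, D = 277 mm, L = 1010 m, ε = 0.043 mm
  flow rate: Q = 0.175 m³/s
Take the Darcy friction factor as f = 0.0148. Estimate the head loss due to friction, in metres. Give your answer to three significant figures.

h_f ≈ 23.2 m

V = 4Q/(πD²) = 4·0.175/(π·0.277²) = 2.904 m/s
h_f = f(L/D)V²/(2g) = 0.01480·(1010/0.277)·2.904²/(2·9.81) = 23.19 m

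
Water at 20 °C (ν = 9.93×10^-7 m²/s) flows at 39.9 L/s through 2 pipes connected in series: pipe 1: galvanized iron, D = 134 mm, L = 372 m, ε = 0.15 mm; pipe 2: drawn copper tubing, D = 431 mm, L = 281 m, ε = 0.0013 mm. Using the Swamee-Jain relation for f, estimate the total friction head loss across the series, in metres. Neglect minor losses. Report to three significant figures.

H ≈ 23.9 m

Pipe 1: V = 2.829 m/s, Re = 3.82×10^5, ε/D = 0.00112, f = 0.02104, h_1 = f(L/D)V²/2g = 23.82 m
Pipe 2: V = 0.2735 m/s, Re = 1.19×10^5, ε/D = 3.02×10^-6, f = 0.01726, h_2 = f(L/D)V²/2g = 0.04290 m
Series → Q common, losses add: H = Σh = 23.87 m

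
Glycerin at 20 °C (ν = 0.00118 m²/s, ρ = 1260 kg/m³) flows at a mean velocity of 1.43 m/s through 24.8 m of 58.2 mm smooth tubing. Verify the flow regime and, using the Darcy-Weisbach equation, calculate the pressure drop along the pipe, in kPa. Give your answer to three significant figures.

Re = VD/ν = 1.43·0.05820/0.00118 = 70.5 → laminar (Re < 2300)
f = 64/Re = 0.9074
h_f = f(L/D)V²/(2g) = 0.9074·(24.8/0.05820)·1.43²/(2·9.81) = 40.30 m
Δp = ρg·h_f = 1260·9.81·40.30 = 498.1 kPa

Δp ≈ 498 kPa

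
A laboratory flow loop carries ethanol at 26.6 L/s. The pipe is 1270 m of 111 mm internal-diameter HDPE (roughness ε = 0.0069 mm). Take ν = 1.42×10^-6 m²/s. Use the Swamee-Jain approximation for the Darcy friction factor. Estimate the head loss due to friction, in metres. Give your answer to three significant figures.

h_f ≈ 70.0 m

V = 4Q/(πD²) = 4·0.0266/(π·0.111²) = 2.749 m/s
Re = VD/ν = 2.749·0.111/1.42×10^-6 = 2.15×10^5 → turbulent
ε/D = 0.0069/111 = 6.22×10^-5
Swamee-Jain: f = 0.01589
h_f = f(L/D)V²/(2g) = 0.01589·(1270/0.111)·2.749²/(2·9.81) = 70.01 m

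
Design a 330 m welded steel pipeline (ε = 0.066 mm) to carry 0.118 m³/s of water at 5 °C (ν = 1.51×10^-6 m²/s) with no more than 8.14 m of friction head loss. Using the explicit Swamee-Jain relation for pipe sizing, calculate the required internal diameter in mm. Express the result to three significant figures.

Swamee-Jain (Type III): D = 0.66·[ε^1.25·(LQ²/(gh_f))^4.75 + ν·Q^9.4·(L/(gh_f))^5.2]^0.04
LQ²/(gh_f) = 0.05754; L/(gh_f) = 4.133
Term 1 = ε^1.25·(…)^4.75 = 7.66×10^-12; Term 2 = ν·Q^9.4·(…)^5.2 = 4.56×10^-12
D = 0.66·(7.66×10^-12 + 4.56×10^-12)^0.04 = 0.2416 m = 242 mm
Check: V = 2.57 m/s, Re = 4.12×10^5, f = 0.01640, h_f = 7.57 m ≈ 8.14 m ✓

D ≈ 242 mm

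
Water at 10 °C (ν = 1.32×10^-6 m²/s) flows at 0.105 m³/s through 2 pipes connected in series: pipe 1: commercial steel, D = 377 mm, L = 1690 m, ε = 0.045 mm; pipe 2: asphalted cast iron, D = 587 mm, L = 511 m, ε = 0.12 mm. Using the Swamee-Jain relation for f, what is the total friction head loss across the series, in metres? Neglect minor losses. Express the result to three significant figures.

H ≈ 3.32 m

Pipe 1: V = 0.9406 m/s, Re = 2.69×10^5, ε/D = 1.19×10^-4, f = 0.01585, h_1 = f(L/D)V²/2g = 3.205 m
Pipe 2: V = 0.3880 m/s, Re = 1.73×10^5, ε/D = 2.04×10^-4, f = 0.01751, h_2 = f(L/D)V²/2g = 0.1169 m
Series → Q common, losses add: H = Σh = 3.321 m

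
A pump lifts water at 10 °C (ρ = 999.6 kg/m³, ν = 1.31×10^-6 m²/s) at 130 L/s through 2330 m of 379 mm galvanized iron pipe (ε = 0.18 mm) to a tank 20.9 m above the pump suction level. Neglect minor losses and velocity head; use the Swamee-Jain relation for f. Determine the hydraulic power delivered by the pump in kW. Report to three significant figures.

P_hyd ≈ 36.2 kW

V = 4Q/(πD²) = 1.152 m/s; Re = 3.33×10^5; ε/D = 4.75×10^-4; f = 0.01805
h_f = f(L/D)V²/2g = 7.509 m
Total head H = z + h_f = 20.9 + 7.509 = 28.41 m
P_hyd = ρgQH = 999.6·9.81·0.130·28.41 = 36.22 kW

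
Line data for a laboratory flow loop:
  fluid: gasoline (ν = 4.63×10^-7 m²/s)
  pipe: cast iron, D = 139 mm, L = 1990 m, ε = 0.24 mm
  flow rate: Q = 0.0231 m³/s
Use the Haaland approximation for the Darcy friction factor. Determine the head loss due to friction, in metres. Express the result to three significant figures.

h_f ≈ 38.8 m

V = 4Q/(πD²) = 4·0.0231/(π·0.139²) = 1.522 m/s
Re = VD/ν = 1.522·0.139/4.63×10^-7 = 4.57×10^5 → turbulent
ε/D = 0.24/139 = 0.00173
Haaland: f = 0.02297
h_f = f(L/D)V²/(2g) = 0.02297·(1990/0.139)·1.522²/(2·9.81) = 38.83 m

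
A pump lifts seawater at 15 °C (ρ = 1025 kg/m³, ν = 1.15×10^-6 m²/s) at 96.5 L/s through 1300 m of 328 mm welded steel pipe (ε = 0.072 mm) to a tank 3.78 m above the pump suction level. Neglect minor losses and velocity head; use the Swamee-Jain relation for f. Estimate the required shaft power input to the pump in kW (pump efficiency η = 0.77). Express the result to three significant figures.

P_shaft ≈ 10.2 kW

V = 4Q/(πD²) = 1.142 m/s; Re = 3.26×10^5; ε/D = 2.20×10^-4; f = 0.01632
h_f = f(L/D)V²/2g = 4.301 m
Total head H = z + h_f = 3.78 + 4.301 = 8.081 m
P_hyd = ρgQH = 1025·9.81·0.0965·8.081 = 7.841 kW
P_shaft = P_hyd/η = 7.841/0.77 = 10.18 kW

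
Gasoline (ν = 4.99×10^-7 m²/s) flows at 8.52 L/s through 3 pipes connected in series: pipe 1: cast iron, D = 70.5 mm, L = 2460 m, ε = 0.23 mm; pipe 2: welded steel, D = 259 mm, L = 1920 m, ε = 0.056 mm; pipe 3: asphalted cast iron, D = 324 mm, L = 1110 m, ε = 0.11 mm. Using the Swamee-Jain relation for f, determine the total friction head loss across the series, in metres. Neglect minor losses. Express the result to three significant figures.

H ≈ 232 m

Pipe 1: V = 2.183 m/s, Re = 3.08×10^5, ε/D = 0.00326, f = 0.02735, h_1 = f(L/D)V²/2g = 231.7 m
Pipe 2: V = 0.1617 m/s, Re = 8.39×10^4, ε/D = 2.16×10^-4, f = 0.01965, h_2 = f(L/D)V²/2g = 0.1941 m
Pipe 3: V = 0.1033 m/s, Re = 6.71×10^4, ε/D = 3.40×10^-4, f = 0.02096, h_3 = f(L/D)V²/2g = 0.03908 m
Series → Q common, losses add: H = Σh = 231.9 m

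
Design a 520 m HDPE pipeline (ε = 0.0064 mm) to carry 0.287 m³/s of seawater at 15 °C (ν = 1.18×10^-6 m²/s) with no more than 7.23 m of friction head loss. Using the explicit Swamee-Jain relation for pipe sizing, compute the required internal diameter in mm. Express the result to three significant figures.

D ≈ 363 mm

Swamee-Jain (Type III): D = 0.66·[ε^1.25·(LQ²/(gh_f))^4.75 + ν·Q^9.4·(L/(gh_f))^5.2]^0.04
LQ²/(gh_f) = 0.6039; L/(gh_f) = 7.332
Term 1 = ε^1.25·(…)^4.75 = 2.93×10^-8; Term 2 = ν·Q^9.4·(…)^5.2 = 2.99×10^-7
D = 0.66·(2.93×10^-8 + 2.99×10^-7)^0.04 = 0.3632 m = 363 mm
Check: V = 2.77 m/s, Re = 8.53×10^5, f = 0.01231, h_f = 6.89 m ≈ 7.23 m ✓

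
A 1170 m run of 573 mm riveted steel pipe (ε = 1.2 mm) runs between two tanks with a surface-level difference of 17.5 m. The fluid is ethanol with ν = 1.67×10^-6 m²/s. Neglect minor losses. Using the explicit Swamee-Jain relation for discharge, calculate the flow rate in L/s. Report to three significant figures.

Q ≈ 684 L/s

Swamee-Jain (Type II): Q = -0.965·√(gD⁵h_f/L)·ln[ε/(3.7D) + √(3.17ν²L/(gD³h_f))]
√(gD⁵h_f/L) = √(9.81·0.573⁵·17.5/1170) = 0.09520
ε/(3.7D) = 5.66×10^-4; √(3.17ν²L/(gD³h_f)) = 1.79×10^-5
Q = -0.965·0.09520·ln(5.839×10^-4) = 0.6840 m³/s
Check: V = 2.65 m/s, Re = 9.10×10^5, f = 0.02398, h_f = 17.6 m ≈ 17.5 m ✓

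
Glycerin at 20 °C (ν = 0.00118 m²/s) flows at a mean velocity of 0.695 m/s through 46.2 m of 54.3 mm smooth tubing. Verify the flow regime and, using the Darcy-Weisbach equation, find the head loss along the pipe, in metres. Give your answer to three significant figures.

h_f ≈ 41.9 m

Re = VD/ν = 0.695·0.05430/0.00118 = 32.0 → laminar (Re < 2300)
f = 64/Re = 2.001
h_f = f(L/D)V²/(2g) = 2.001·(46.2/0.05430)·0.695²/(2·9.81) = 41.92 m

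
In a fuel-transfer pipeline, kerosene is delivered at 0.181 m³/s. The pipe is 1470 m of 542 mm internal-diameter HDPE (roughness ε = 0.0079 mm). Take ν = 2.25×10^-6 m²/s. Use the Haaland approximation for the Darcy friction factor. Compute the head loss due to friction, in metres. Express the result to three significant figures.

V = 4Q/(πD²) = 4·0.181/(π·0.542²) = 0.7845 m/s
Re = VD/ν = 0.7845·0.542/2.25×10^-6 = 1.89×10^5 → turbulent
ε/D = 0.0079/542 = 1.46×10^-5
Haaland: f = 0.01576
h_f = f(L/D)V²/(2g) = 0.01576·(1470/0.542)·0.7845²/(2·9.81) = 1.341 m

h_f ≈ 1.34 m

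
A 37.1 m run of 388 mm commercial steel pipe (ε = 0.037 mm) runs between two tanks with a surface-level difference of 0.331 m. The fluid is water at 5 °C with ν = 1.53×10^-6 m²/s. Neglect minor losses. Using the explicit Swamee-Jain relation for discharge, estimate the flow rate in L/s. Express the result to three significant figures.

Swamee-Jain (Type II): Q = -0.965·√(gD⁵h_f/L)·ln[ε/(3.7D) + √(3.17ν²L/(gD³h_f))]
√(gD⁵h_f/L) = √(9.81·0.388⁵·0.331/37.1) = 0.02774
ε/(3.7D) = 2.58×10^-5; √(3.17ν²L/(gD³h_f)) = 3.81×10^-5
Q = -0.965·0.02774·ln(6.387×10^-5) = 0.2586 m³/s
Check: V = 2.19 m/s, Re = 5.55×10^5, f = 0.01424, h_f = 0.332 m ≈ 0.331 m ✓

Q ≈ 259 L/s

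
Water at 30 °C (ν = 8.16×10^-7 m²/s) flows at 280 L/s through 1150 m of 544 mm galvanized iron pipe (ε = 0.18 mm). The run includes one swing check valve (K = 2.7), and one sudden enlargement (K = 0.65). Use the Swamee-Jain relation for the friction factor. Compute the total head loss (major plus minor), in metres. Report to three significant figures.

H_L ≈ 2.78 m

V = 4Q/(πD²) = 1.205 m/s; V²/2g = 0.07397 m
Re = 8.03×10^5, ε/D = 3.31×10^-4 → f = 0.01618 (Swamee-Jain)
Major: h_f = f(L/D)·V²/2g = 0.01618·2114·0.07397 = 2.530 m
Minor: ΣK = 3.35; h_m = ΣK·V²/2g = 0.2478 m
Total H_L = 2.530 + 0.2478 = 2.778 m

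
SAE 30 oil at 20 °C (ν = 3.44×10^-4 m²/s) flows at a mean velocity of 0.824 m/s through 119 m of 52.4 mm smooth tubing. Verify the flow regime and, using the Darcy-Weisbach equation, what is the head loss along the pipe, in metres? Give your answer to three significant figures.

Re = VD/ν = 0.824·0.05240/3.44×10^-4 = 126 → laminar (Re < 2300)
f = 64/Re = 0.5099
h_f = f(L/D)V²/(2g) = 0.5099·(119/0.05240)·0.824²/(2·9.81) = 40.07 m

h_f ≈ 40.1 m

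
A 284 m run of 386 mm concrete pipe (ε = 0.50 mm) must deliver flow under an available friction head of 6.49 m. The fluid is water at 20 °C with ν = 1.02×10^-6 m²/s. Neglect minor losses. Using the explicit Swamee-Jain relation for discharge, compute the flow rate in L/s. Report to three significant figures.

Q ≈ 335 L/s

Swamee-Jain (Type II): Q = -0.965·√(gD⁵h_f/L)·ln[ε/(3.7D) + √(3.17ν²L/(gD³h_f))]
√(gD⁵h_f/L) = √(9.81·0.386⁵·6.49/284) = 0.04383
ε/(3.7D) = 3.50×10^-4; √(3.17ν²L/(gD³h_f)) = 1.60×10^-5
Q = -0.965·0.04383·ln(3.661×10^-4) = 0.3347 m³/s
Check: V = 2.86 m/s, Re = 1.08×10^6, f = 0.02125, h_f = 6.52 m ≈ 6.49 m ✓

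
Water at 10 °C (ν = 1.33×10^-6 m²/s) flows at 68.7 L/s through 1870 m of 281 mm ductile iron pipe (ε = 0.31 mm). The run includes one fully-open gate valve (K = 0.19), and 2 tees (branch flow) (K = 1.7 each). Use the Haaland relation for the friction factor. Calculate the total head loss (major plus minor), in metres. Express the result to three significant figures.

V = 4Q/(πD²) = 1.108 m/s; V²/2g = 0.06255 m
Re = 2.34×10^5, ε/D = 0.00110 → f = 0.02116 (Haaland)
Major: h_f = f(L/D)·V²/2g = 0.02116·6655·0.06255 = 8.807 m
Minor: ΣK = 3.59; h_m = ΣK·V²/2g = 0.2245 m
Total H_L = 8.807 + 0.2245 = 9.031 m

H_L ≈ 9.03 m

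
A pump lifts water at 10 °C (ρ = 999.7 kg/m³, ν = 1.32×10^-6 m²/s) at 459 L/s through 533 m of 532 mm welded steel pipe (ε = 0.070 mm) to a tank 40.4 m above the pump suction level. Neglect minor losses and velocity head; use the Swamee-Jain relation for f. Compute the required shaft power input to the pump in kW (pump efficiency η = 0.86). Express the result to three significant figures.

V = 4Q/(πD²) = 2.065 m/s; Re = 8.32×10^5; ε/D = 1.32×10^-4; f = 0.01415
h_f = f(L/D)V²/2g = 3.080 m
Total head H = z + h_f = 40.4 + 3.080 = 43.48 m
P_hyd = ρgQH = 999.7·9.81·0.459·43.48 = 195.7 kW
P_shaft = P_hyd/η = 195.7/0.86 = 227.6 kW

P_shaft ≈ 228 kW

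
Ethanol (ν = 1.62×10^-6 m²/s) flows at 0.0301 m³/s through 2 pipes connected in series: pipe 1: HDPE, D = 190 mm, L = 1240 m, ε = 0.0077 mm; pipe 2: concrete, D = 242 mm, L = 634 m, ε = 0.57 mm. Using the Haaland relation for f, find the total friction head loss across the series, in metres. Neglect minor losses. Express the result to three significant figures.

H ≈ 7.94 m

Pipe 1: V = 1.062 m/s, Re = 1.25×10^5, ε/D = 4.05×10^-5, f = 0.01723, h_1 = f(L/D)V²/2g = 6.459 m
Pipe 2: V = 0.6544 m/s, Re = 9.78×10^4, ε/D = 0.00236, f = 0.02591, h_2 = f(L/D)V²/2g = 1.482 m
Series → Q common, losses add: H = Σh = 7.941 m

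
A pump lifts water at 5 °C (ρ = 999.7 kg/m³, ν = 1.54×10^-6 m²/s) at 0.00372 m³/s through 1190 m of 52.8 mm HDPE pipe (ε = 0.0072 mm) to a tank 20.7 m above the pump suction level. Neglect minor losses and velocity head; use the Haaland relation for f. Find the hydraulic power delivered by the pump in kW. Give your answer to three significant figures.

V = 4Q/(πD²) = 1.699 m/s; Re = 5.83×10^4; ε/D = 1.36×10^-4; f = 0.02045
h_f = f(L/D)V²/2g = 67.82 m
Total head H = z + h_f = 20.7 + 67.82 = 88.52 m
P_hyd = ρgQH = 999.7·9.81·0.00372·88.52 = 3.229 kW

P_hyd ≈ 3.23 kW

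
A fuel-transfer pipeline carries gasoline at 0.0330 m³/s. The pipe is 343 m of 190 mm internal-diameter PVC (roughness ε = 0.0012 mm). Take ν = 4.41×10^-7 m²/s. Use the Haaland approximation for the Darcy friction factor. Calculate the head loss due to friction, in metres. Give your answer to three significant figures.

V = 4Q/(πD²) = 4·0.0330/(π·0.190²) = 1.164 m/s
Re = VD/ν = 1.164·0.190/4.41×10^-7 = 5.01×10^5 → turbulent
ε/D = 0.0012/190 = 6.32×10^-6
Haaland: f = 0.01313
h_f = f(L/D)V²/(2g) = 0.01313·(343/0.190)·1.164²/(2·9.81) = 1.636 m

h_f ≈ 1.64 m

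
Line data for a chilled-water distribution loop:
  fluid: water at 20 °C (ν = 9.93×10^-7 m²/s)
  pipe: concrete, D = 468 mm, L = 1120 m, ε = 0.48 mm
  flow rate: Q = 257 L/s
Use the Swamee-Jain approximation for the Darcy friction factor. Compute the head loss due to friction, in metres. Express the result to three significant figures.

V = 4Q/(πD²) = 4·0.257/(π·0.468²) = 1.494 m/s
Re = VD/ν = 1.494·0.468/9.93×10^-7 = 7.04×10^5 → turbulent
ε/D = 0.48/468 = 0.00103
Swamee-Jain: f = 0.02028
h_f = f(L/D)V²/(2g) = 0.02028·(1120/0.468)·1.494²/(2·9.81) = 5.522 m

h_f ≈ 5.52 m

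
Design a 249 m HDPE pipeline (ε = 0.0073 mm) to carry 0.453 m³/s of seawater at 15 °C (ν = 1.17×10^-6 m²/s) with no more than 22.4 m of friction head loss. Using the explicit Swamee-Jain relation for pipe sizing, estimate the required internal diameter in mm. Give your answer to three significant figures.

D ≈ 294 mm

Swamee-Jain (Type III): D = 0.66·[ε^1.25·(LQ²/(gh_f))^4.75 + ν·Q^9.4·(L/(gh_f))^5.2]^0.04
LQ²/(gh_f) = 0.2325; L/(gh_f) = 1.133
Term 1 = ε^1.25·(…)^4.75 = 3.71×10^-10; Term 2 = ν·Q^9.4·(…)^5.2 = 1.31×10^-9
D = 0.66·(3.71×10^-10 + 1.31×10^-9)^0.04 = 0.2942 m = 294 mm
Check: V = 6.67 m/s, Re = 1.68×10^6, f = 0.01143, h_f = 21.9 m ≈ 22.4 m ✓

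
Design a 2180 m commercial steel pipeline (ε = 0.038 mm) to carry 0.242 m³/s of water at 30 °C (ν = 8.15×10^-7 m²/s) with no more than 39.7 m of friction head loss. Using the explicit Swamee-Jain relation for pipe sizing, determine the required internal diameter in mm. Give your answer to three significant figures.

Swamee-Jain (Type III): D = 0.66·[ε^1.25·(LQ²/(gh_f))^4.75 + ν·Q^9.4·(L/(gh_f))^5.2]^0.04
LQ²/(gh_f) = 0.3278; L/(gh_f) = 5.598
Term 1 = ε^1.25·(…)^4.75 = 1.49×10^-8; Term 2 = ν·Q^9.4·(…)^5.2 = 1.02×10^-8
D = 0.66·(1.49×10^-8 + 1.02×10^-8)^0.04 = 0.3278 m = 328 mm
Check: V = 2.87 m/s, Re = 1.15×10^6, f = 0.01359, h_f = 37.9 m ≈ 39.7 m ✓

D ≈ 328 mm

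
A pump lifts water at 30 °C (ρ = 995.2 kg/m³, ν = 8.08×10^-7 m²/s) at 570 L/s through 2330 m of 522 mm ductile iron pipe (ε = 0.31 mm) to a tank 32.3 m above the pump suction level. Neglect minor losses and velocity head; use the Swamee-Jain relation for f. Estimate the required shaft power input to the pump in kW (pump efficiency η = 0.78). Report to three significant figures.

V = 4Q/(πD²) = 2.663 m/s; Re = 1.72×10^6; ε/D = 5.94×10^-4; f = 0.01770
h_f = f(L/D)V²/2g = 28.57 m
Total head H = z + h_f = 32.3 + 28.57 = 60.87 m
P_hyd = ρgQH = 995.2·9.81·0.570·60.87 = 338.7 kW
P_shaft = P_hyd/η = 338.7/0.78 = 434.3 kW

P_shaft ≈ 434 kW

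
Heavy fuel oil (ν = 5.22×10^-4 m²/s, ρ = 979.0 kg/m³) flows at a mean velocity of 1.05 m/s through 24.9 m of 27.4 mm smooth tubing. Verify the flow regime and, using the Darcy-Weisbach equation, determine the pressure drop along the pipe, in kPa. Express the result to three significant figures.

Δp ≈ 569 kPa

Re = VD/ν = 1.05·0.02740/5.22×10^-4 = 55.1 → laminar (Re < 2300)
f = 64/Re = 1.161
h_f = f(L/D)V²/(2g) = 1.161·(24.9/0.02740)·1.05²/(2·9.81) = 59.30 m
Δp = ρg·h_f = 979.0·9.81·59.30 = 569.5 kPa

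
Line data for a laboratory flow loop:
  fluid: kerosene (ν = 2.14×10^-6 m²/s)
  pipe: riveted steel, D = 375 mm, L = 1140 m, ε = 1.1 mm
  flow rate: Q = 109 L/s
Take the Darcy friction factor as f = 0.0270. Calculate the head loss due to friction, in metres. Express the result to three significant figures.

h_f ≈ 4.07 m

V = 4Q/(πD²) = 4·0.109/(π·0.375²) = 0.9869 m/s
h_f = f(L/D)V²/(2g) = 0.02700·(1140/0.375)·0.9869²/(2·9.81) = 4.075 m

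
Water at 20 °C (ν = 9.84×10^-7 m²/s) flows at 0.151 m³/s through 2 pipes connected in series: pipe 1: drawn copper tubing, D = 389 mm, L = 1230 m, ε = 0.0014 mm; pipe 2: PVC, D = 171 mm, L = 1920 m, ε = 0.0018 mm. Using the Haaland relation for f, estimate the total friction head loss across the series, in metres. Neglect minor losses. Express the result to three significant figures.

Pipe 1: V = 1.271 m/s, Re = 5.02×10^5, ε/D = 3.60×10^-6, f = 0.01309, h_1 = f(L/D)V²/2g = 3.406 m
Pipe 2: V = 6.575 m/s, Re = 1.14×10^6, ε/D = 1.05×10^-5, f = 0.01154, h_2 = f(L/D)V²/2g = 285.5 m
Series → Q common, losses add: H = Σh = 288.9 m

H ≈ 289 m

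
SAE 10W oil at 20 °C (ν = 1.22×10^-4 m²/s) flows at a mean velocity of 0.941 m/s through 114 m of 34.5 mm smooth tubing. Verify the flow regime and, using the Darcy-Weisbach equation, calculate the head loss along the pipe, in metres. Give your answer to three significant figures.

h_f ≈ 35.9 m

Re = VD/ν = 0.941·0.03450/1.22×10^-4 = 266 → laminar (Re < 2300)
f = 64/Re = 0.2405
h_f = f(L/D)V²/(2g) = 0.2405·(114/0.03450)·0.941²/(2·9.81) = 35.87 m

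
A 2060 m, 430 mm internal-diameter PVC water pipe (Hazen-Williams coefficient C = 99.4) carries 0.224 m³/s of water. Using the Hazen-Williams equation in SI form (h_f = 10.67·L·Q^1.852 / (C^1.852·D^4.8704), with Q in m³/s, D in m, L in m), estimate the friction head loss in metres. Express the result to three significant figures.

h_f = 10.67·2060·0.224^1.852 / (99.4^1.852·0.430^4.8704) = 16.78 m

h_f ≈ 16.8 m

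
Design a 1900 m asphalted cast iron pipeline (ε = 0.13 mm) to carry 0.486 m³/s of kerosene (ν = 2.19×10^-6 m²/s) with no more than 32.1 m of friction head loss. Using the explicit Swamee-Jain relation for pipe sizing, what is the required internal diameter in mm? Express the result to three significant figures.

Swamee-Jain (Type III): D = 0.66·[ε^1.25·(LQ²/(gh_f))^4.75 + ν·Q^9.4·(L/(gh_f))^5.2]^0.04
LQ²/(gh_f) = 1.425; L/(gh_f) = 6.034
Term 1 = ε^1.25·(…)^4.75 = 7.47×10^-5; Term 2 = ν·Q^9.4·(…)^5.2 = 2.84×10^-5
D = 0.66·(7.47×10^-5 + 2.84×10^-5)^0.04 = 0.4572 m = 457 mm
Check: V = 2.96 m/s, Re = 6.18×10^5, f = 0.01602, h_f = 29.7 m ≈ 32.1 m ✓

D ≈ 457 mm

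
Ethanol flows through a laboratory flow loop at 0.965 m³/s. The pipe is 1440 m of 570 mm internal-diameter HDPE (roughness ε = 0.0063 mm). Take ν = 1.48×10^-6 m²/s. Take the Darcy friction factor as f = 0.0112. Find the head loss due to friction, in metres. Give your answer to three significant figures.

V = 4Q/(πD²) = 4·0.965/(π·0.570²) = 3.782 m/s
h_f = f(L/D)V²/(2g) = 0.01120·(1440/0.570)·3.782²/(2·9.81) = 20.62 m

h_f ≈ 20.6 m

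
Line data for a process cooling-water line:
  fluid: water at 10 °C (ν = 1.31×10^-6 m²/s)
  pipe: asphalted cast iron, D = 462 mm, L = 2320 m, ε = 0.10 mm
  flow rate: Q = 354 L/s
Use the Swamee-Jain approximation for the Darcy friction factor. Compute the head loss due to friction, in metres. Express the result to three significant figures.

h_f ≈ 17.4 m

V = 4Q/(πD²) = 4·0.354/(π·0.462²) = 2.112 m/s
Re = VD/ν = 2.112·0.462/1.31×10^-6 = 7.45×10^5 → turbulent
ε/D = 0.10/462 = 2.16×10^-4
Swamee-Jain: f = 0.01521
h_f = f(L/D)V²/(2g) = 0.01521·(2320/0.462)·2.112²/(2·9.81) = 17.36 m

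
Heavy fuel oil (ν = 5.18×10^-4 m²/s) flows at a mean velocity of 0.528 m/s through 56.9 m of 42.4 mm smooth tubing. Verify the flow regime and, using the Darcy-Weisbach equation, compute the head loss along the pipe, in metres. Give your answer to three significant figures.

h_f ≈ 28.2 m

Re = VD/ν = 0.528·0.04240/5.18×10^-4 = 43.2 → laminar (Re < 2300)
f = 64/Re = 1.481
h_f = f(L/D)V²/(2g) = 1.481·(56.9/0.04240)·0.528²/(2·9.81) = 28.24 m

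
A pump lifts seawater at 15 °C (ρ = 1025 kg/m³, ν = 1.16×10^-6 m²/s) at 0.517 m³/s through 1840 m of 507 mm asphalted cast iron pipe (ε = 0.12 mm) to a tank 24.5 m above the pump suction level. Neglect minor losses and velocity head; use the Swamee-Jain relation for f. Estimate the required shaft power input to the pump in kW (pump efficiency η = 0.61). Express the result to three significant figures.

V = 4Q/(πD²) = 2.561 m/s; Re = 1.12×10^6; ε/D = 2.37×10^-4; f = 0.01507
h_f = f(L/D)V²/2g = 18.28 m
Total head H = z + h_f = 24.5 + 18.28 = 42.78 m
P_hyd = ρgQH = 1025·9.81·0.517·42.78 = 222.4 kW
P_shaft = P_hyd/η = 222.4/0.61 = 364.6 kW

P_shaft ≈ 365 kW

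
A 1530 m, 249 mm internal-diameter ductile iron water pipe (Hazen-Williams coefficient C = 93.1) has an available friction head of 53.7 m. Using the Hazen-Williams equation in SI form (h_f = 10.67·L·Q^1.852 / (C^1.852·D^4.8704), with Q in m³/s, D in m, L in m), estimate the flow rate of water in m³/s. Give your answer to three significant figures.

Rearranging: Q = [h_f·C^1.852·D^4.8704 / (10.67·L)]^(1/1.852)
Q = [53.7·93.1^1.852·0.249^4.8704 / (10.67·1530)]^0.540 = 0.1098 m³/s

Q ≈ 0.110 m³/s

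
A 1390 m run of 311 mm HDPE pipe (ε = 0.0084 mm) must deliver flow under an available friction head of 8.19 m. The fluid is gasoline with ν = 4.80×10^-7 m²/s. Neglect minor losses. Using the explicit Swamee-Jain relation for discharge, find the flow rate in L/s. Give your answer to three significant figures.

Q ≈ 131 L/s

Swamee-Jain (Type II): Q = -0.965·√(gD⁵h_f/L)·ln[ε/(3.7D) + √(3.17ν²L/(gD³h_f))]
√(gD⁵h_f/L) = √(9.81·0.311⁵·8.19/1390) = 0.01297
ε/(3.7D) = 7.30×10^-6; √(3.17ν²L/(gD³h_f)) = 2.05×10^-5
Q = -0.965·0.01297·ln(2.780×10^-5) = 0.1313 m³/s
Check: V = 1.73 m/s, Re = 1.12×10^6, f = 0.01206, h_f = 8.20 m ≈ 8.19 m ✓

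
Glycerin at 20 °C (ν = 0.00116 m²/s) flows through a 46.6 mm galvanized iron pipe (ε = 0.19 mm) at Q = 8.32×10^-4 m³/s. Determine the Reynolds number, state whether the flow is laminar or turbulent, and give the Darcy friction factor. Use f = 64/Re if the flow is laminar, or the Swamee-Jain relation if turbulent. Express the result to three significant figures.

V = 4Q/(πD²) = 0.4878 m/s
Re = VD/ν = 0.4878·0.0466/0.00116 = 19.6
Re < 2300 → laminar → f = 64/Re = 3.266

Re ≈ 19.6; laminar; f = 64/Re ≈ 3.27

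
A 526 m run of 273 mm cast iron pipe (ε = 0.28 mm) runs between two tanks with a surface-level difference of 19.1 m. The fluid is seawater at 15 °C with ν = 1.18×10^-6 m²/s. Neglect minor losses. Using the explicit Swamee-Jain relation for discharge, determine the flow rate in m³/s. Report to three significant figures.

Q ≈ 0.182 m³/s

Swamee-Jain (Type II): Q = -0.965·√(gD⁵h_f/L)·ln[ε/(3.7D) + √(3.17ν²L/(gD³h_f))]
√(gD⁵h_f/L) = √(9.81·0.273⁵·19.1/526) = 0.02324
ε/(3.7D) = 2.77×10^-4; √(3.17ν²L/(gD³h_f)) = 2.47×10^-5
Q = -0.965·0.02324·ln(3.019×10^-4) = 0.1818 m³/s
Check: V = 3.11 m/s, Re = 7.19×10^5, f = 0.02027, h_f = 19.2 m ≈ 19.1 m ✓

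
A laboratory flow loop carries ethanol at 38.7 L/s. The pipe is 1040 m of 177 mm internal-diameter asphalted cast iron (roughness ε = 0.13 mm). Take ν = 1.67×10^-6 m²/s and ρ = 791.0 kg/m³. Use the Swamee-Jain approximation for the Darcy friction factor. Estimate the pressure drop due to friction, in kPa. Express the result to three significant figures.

V = 4Q/(πD²) = 4·0.0387/(π·0.177²) = 1.573 m/s
Re = VD/ν = 1.573·0.177/1.67×10^-6 = 1.67×10^5 → turbulent
ε/D = 0.13/177 = 7.34×10^-4
Swamee-Jain: f = 0.02036
h_f = f(L/D)V²/(2g) = 0.02036·(1040/0.177)·1.573²/(2·9.81) = 15.08 m
Δp = ρg·h_f = 791.0·9.81·15.08 = 117.0 kPa

Δp ≈ 117 kPa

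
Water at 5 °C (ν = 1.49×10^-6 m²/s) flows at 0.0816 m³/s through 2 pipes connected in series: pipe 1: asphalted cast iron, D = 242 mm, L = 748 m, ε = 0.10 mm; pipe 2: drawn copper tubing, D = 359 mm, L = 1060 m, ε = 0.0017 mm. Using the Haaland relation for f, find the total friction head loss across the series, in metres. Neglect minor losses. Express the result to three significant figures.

H ≈ 10.3 m

Pipe 1: V = 1.774 m/s, Re = 2.88×10^5, ε/D = 4.13×10^-4, f = 0.01760, h_1 = f(L/D)V²/2g = 8.729 m
Pipe 2: V = 0.8061 m/s, Re = 1.94×10^5, ε/D = 4.74×10^-6, f = 0.01561, h_2 = f(L/D)V²/2g = 1.527 m
Series → Q common, losses add: H = Σh = 10.26 m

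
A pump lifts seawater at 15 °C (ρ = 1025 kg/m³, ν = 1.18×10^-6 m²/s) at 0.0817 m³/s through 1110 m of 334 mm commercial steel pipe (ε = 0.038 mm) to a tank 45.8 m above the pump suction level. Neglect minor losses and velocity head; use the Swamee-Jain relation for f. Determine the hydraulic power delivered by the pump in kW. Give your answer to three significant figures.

V = 4Q/(πD²) = 0.9325 m/s; Re = 2.64×10^5; ε/D = 1.14×10^-4; f = 0.01584
h_f = f(L/D)V²/2g = 2.333 m
Total head H = z + h_f = 45.8 + 2.333 = 48.13 m
P_hyd = ρgQH = 1025·9.81·0.0817·48.13 = 39.54 kW

P_hyd ≈ 39.5 kW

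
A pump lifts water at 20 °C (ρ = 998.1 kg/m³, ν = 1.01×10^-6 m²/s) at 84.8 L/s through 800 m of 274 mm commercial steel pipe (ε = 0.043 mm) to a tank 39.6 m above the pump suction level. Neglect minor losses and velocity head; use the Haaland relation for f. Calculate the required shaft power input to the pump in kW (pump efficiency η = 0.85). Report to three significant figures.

P_shaft ≈ 43.3 kW

V = 4Q/(πD²) = 1.438 m/s; Re = 3.90×10^5; ε/D = 1.57×10^-4; f = 0.01525
h_f = f(L/D)V²/2g = 4.693 m
Total head H = z + h_f = 39.6 + 4.693 = 44.29 m
P_hyd = ρgQH = 998.1·9.81·0.0848·44.29 = 36.78 kW
P_shaft = P_hyd/η = 36.78/0.85 = 43.27 kW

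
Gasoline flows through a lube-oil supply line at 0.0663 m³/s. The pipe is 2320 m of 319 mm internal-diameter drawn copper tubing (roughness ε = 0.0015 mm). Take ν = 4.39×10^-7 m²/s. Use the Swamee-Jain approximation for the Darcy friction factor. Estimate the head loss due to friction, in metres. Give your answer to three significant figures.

h_f ≈ 3.25 m

V = 4Q/(πD²) = 4·0.0663/(π·0.319²) = 0.8295 m/s
Re = VD/ν = 0.8295·0.319/4.39×10^-7 = 6.03×10^5 → turbulent
ε/D = 0.0015/319 = 4.70×10^-6
Swamee-Jain: f = 0.01275
h_f = f(L/D)V²/(2g) = 0.01275·(2320/0.319)·0.8295²/(2·9.81) = 3.252 m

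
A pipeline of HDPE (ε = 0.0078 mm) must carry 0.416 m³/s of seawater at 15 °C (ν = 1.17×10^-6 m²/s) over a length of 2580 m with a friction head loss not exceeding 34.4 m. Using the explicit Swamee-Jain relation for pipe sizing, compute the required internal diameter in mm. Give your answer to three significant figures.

Swamee-Jain (Type III): D = 0.66·[ε^1.25·(LQ²/(gh_f))^4.75 + ν·Q^9.4·(L/(gh_f))^5.2]^0.04
LQ²/(gh_f) = 1.323; L/(gh_f) = 7.645
Term 1 = ε^1.25·(…)^4.75 = 1.56×10^-6; Term 2 = ν·Q^9.4·(…)^5.2 = 1.21×10^-5
D = 0.66·(1.56×10^-6 + 1.21×10^-5)^0.04 = 0.4216 m = 422 mm
Check: V = 2.98 m/s, Re = 1.07×10^6, f = 0.01193, h_f = 33.0 m ≈ 34.4 m ✓

D ≈ 422 mm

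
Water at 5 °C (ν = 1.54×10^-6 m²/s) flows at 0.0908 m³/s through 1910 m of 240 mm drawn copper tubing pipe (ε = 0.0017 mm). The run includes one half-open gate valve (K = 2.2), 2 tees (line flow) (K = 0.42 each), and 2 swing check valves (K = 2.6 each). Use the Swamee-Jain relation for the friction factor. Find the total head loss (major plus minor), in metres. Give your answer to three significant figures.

V = 4Q/(πD²) = 2.007 m/s; V²/2g = 0.2053 m
Re = 3.13×10^5, ε/D = 7.08×10^-6 → f = 0.01435 (Swamee-Jain)
Major: h_f = f(L/D)·V²/2g = 0.01435·7958·0.2053 = 23.45 m
Minor: ΣK = 8.24; h_m = ΣK·V²/2g = 1.692 m
Total H_L = 23.45 + 1.692 = 25.14 m

H_L ≈ 25.1 m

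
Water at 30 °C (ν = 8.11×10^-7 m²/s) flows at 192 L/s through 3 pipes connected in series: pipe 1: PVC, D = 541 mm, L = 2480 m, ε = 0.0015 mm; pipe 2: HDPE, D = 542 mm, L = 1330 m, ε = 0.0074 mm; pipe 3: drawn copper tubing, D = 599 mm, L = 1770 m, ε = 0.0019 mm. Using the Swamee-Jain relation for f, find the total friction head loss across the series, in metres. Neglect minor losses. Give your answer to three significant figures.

Pipe 1: V = 0.8353 m/s, Re = 5.57×10^5, ε/D = 2.77×10^-6, f = 0.01289, h_1 = f(L/D)V²/2g = 2.101 m
Pipe 2: V = 0.8322 m/s, Re = 5.56×10^5, ε/D = 1.37×10^-5, f = 0.01308, h_2 = f(L/D)V²/2g = 1.133 m
Pipe 3: V = 0.6813 m/s, Re = 5.03×10^5, ε/D = 3.17×10^-6, f = 0.01313, h_3 = f(L/D)V²/2g = 0.9178 m
Series → Q common, losses add: H = Σh = 4.151 m

H ≈ 4.15 m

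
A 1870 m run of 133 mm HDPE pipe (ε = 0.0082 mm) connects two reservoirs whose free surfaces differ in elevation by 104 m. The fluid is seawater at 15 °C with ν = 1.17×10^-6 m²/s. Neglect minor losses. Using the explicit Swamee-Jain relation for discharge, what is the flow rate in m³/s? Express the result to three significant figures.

Swamee-Jain (Type II): Q = -0.965·√(gD⁵h_f/L)·ln[ε/(3.7D) + √(3.17ν²L/(gD³h_f))]
√(gD⁵h_f/L) = √(9.81·0.133⁵·104/1870) = 0.004765
ε/(3.7D) = 1.67×10^-5; √(3.17ν²L/(gD³h_f)) = 5.81×10^-5
Q = -0.965·0.004765·ln(7.481×10^-5) = 0.04369 m³/s
Check: V = 3.14 m/s, Re = 3.57×10^5, f = 0.01467, h_f = 104 m ≈ 104 m ✓

Q ≈ 0.0437 m³/s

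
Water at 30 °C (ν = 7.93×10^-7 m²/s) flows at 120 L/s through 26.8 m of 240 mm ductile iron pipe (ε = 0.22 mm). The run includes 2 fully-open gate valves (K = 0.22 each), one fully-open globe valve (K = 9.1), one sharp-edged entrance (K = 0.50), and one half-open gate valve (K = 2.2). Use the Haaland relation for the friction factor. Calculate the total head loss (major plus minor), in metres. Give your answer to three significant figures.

H_L ≈ 5.18 m

V = 4Q/(πD²) = 2.653 m/s; V²/2g = 0.3586 m
Re = 8.03×10^5, ε/D = 9.17×10^-4 → f = 0.01962 (Haaland)
Major: h_f = f(L/D)·V²/2g = 0.01962·111.7·0.3586 = 0.7856 m
Minor: ΣK = 12.2; h_m = ΣK·V²/2g = 4.390 m
Total H_L = 0.7856 + 4.390 = 5.175 m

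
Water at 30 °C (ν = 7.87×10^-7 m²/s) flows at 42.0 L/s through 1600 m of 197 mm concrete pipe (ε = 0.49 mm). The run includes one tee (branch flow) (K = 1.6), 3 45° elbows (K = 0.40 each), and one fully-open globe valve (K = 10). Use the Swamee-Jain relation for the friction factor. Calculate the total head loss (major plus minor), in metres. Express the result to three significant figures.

V = 4Q/(πD²) = 1.378 m/s; V²/2g = 0.09677 m
Re = 3.45×10^5, ε/D = 0.00249 → f = 0.02543 (Swamee-Jain)
Major: h_f = f(L/D)·V²/2g = 0.02543·8122·0.09677 = 19.99 m
Minor: ΣK = 12.8; h_m = ΣK·V²/2g = 1.239 m
Total H_L = 19.99 + 1.239 = 21.22 m

H_L ≈ 21.2 m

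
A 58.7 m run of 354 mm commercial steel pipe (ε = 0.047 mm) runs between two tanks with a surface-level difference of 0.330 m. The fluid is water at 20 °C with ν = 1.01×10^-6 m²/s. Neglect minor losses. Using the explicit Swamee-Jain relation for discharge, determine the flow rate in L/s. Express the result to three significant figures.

Swamee-Jain (Type II): Q = -0.965·√(gD⁵h_f/L)·ln[ε/(3.7D) + √(3.17ν²L/(gD³h_f))]
√(gD⁵h_f/L) = √(9.81·0.354⁵·0.330/58.7) = 0.01751
ε/(3.7D) = 3.59×10^-5; √(3.17ν²L/(gD³h_f)) = 3.64×10^-5
Q = -0.965·0.01751·ln(7.224×10^-5) = 0.1611 m³/s
Check: V = 1.64 m/s, Re = 5.74×10^5, f = 0.01463, h_f = 0.331 m ≈ 0.330 m ✓

Q ≈ 161 L/s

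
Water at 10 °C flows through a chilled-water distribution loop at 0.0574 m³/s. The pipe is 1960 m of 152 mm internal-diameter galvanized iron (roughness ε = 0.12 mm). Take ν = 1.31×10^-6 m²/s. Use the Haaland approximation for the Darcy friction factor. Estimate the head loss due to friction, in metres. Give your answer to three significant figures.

V = 4Q/(πD²) = 4·0.0574/(π·0.152²) = 3.163 m/s
Re = VD/ν = 3.163·0.152/1.31×10^-6 = 3.67×10^5 → turbulent
ε/D = 0.12/152 = 7.89×10^-4
Haaland: f = 0.01941
h_f = f(L/D)V²/(2g) = 0.01941·(1960/0.152)·3.163²/(2·9.81) = 127.7 m

h_f ≈ 128 m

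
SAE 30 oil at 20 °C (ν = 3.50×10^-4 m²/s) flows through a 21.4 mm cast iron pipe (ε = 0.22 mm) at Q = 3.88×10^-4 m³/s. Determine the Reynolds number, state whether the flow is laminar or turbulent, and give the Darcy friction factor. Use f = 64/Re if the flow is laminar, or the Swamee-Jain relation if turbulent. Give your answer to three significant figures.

Re ≈ 66.0; laminar; f = 64/Re ≈ 0.970

V = 4Q/(πD²) = 1.079 m/s
Re = VD/ν = 1.079·0.0214/3.50×10^-4 = 66.0
Re < 2300 → laminar → f = 64/Re = 0.9703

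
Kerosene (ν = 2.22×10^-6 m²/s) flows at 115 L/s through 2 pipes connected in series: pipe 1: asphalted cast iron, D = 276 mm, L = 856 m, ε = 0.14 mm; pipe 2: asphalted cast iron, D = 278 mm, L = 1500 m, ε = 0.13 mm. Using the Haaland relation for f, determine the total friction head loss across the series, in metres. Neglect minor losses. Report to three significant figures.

Pipe 1: V = 1.922 m/s, Re = 2.39×10^5, ε/D = 5.07×10^-4, f = 0.01841, h_1 = f(L/D)V²/2g = 10.75 m
Pipe 2: V = 1.895 m/s, Re = 2.37×10^5, ε/D = 4.68×10^-4, f = 0.01820, h_2 = f(L/D)V²/2g = 17.96 m
Series → Q common, losses add: H = Σh = 28.72 m

H ≈ 28.7 m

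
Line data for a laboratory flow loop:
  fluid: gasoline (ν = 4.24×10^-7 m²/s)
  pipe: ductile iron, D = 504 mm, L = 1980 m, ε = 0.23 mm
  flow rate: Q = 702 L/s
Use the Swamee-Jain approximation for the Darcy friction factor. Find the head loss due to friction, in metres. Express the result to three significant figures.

V = 4Q/(πD²) = 4·0.702/(π·0.504²) = 3.519 m/s
Re = VD/ν = 3.519·0.504/4.24×10^-7 = 4.18×10^6 → turbulent
ε/D = 0.23/504 = 4.56×10^-4
Swamee-Jain: f = 0.01654
h_f = f(L/D)V²/(2g) = 0.01654·(1980/0.504)·3.519²/(2·9.81) = 41.02 m

h_f ≈ 41.0 m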